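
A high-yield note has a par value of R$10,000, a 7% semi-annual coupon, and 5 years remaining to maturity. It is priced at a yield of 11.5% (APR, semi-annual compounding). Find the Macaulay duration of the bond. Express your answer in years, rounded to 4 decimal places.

Periodic yield y = 0.0575. Discount each cash flow and weight by its period:
  t   CF        PV=CF/(1+0.0575)^t    t·PV
  1       350.00       330.9693       330.9693
  2       350.00       312.9733       625.9466
  3       350.00       295.9558       887.8675
  4       350.00       279.8637     1,119.4547
  5       350.00       264.6465     1,323.2325
  6       350.00       250.2567     1,501.5405
  7       350.00       236.6494     1,656.5458
  8       350.00       223.7819     1,790.2555
  9       350.00       211.6141     1,904.5272
  10   10,350.00     5,917.4771    59,174.7715
  Σ                  8,324.1880    70,315.1111
Price P = Σ PV = 8,324.1880.
Macaulay duration = Σ(t·PV) / P = 70,315.1111 / 8,324.1880 = 8.44708 half-year periods.
In years: 8.44708 / 2 = 4.22354 years.

4.2235 years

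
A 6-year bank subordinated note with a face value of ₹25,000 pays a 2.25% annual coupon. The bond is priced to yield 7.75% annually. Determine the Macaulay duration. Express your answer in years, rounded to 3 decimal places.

5.617 years

Periodic yield y = 0.0775. Discount each cash flow and weight by its year:
  t   CF        PV=CF/(1+0.0775)^t    t·PV
  1       562.50       522.0418       522.0418
  2       562.50       484.4935       968.9870
  3       562.50       449.6460     1,348.9379
  4       562.50       417.3048     1,669.2193
  5       562.50       387.2899     1,936.4493
  6    25,562.50    16,334.2671    98,005.6025
  Σ                 18,595.0430   104,451.2378
Price P = Σ PV = 18,595.0430.
Macaulay duration = Σ(t·PV) / P = 104,451.2378 / 18,595.0430 = 5.61715 years.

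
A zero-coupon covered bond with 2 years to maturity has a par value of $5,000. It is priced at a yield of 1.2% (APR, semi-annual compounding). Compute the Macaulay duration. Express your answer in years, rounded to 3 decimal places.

A zero-coupon bond has a single cash flow at maturity, so its Macaulay duration equals its maturity: 2 years.
(Equivalently: 4 semi-annual periods ÷ 2 = 2 years.)

2.000 years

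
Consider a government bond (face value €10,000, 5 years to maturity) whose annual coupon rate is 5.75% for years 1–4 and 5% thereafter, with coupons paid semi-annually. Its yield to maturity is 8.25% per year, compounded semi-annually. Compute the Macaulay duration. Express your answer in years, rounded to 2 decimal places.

4.38 years

Periodic yield y = 0.04125. Discount each cash flow and weight by its period:
  t   CF        PV=CF/(1+0.04125)^t    t·PV
  1       287.50       276.1104       276.1104
  2       287.50       265.1721       530.3442
  3       287.50       254.6671       764.0012
  4       287.50       244.5782       978.3129
  5       287.50       234.8891     1,174.4453
  6       287.50       225.5837     1,353.5023
  7       287.50       216.6470     1,516.5292
  8       287.50       208.0644     1,664.5150
  9       250.00       173.7580     1,563.8223
  10   10,250.00     6,841.8527    68,418.5272
  Σ                  8,941.3228    78,240.1101
Price P = Σ PV = 8,941.3228.
Macaulay duration = Σ(t·PV) / P = 78,240.1101 / 8,941.3228 = 8.75040 half-year periods.
In years: 8.75040 / 2 = 4.37520 years.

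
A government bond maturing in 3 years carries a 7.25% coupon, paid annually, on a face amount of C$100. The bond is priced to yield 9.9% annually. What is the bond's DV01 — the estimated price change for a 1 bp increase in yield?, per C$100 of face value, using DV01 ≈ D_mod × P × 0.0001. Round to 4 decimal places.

Periodic yield y = 0.099.
  t   CF        PV=CF/(1+0.099)^t    t·PV
  1         7.25         6.5969         6.5969
  2         7.25         6.0026        12.0053
  3       107.25        80.7987       242.3960
  Σ                     93.3982       260.9982
P = 93.3982; D_Mac = 2.79447 yrs; D_mod = 2.54274 yrs.
DV01 ≈ 2.54274 × 93.3982 × 0.0001 = 0.023749.

C$0.0237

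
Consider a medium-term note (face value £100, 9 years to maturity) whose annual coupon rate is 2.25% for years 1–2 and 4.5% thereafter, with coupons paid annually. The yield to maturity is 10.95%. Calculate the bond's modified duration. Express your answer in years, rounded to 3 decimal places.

Periodic yield y = 0.1095. First find Macaulay duration:
  t   CF        PV=CF/(1+0.1095)^t    t·PV
  1         2.25         2.0279         2.0279
  2         2.25         1.8278         3.6556
  3         4.50         3.2948         9.8844
  4         4.50         2.9696        11.8785
  5         4.50         2.6766        13.3828
  6         4.50         2.4124        14.4744
  7         4.50         2.1743        15.2202
  8         4.50         1.9597        15.6778
  9       104.50        41.0176       369.1586
  Σ                     60.3608       455.3602
P = 60.3608; Macaulay duration = 455.3602 / 60.3608 = 7.54397 years.
Modified duration = D_Mac / (1 + y) = 7.54397 / 1.1095 = 6.79944 years.

6.799 years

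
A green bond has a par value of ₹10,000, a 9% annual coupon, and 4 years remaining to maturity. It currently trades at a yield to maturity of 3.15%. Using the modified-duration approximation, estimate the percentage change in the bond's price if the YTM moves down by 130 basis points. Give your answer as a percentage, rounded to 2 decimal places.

Periodic yield y = 0.0315. Modified duration first:
  t   CF        PV=CF/(1+0.0315)^t    t·PV
  1       900.00       872.5158       872.5158
  2       900.00       845.8708     1,691.7416
  3       900.00       820.0396     2,460.1187
  4    10,900.00     9,628.2990    38,513.1960
  Σ                 12,166.7252    43,537.5721
P = 12,166.7252; D_Mac = 3.57841 yrs; D_mod = 3.57841/(1+0.0315) = 3.46914 yrs.
ΔP/P ≈ -D_mod · Δy = -3.46914 × (-0.013) = +0.045099 = +4.5099%.

+4.51%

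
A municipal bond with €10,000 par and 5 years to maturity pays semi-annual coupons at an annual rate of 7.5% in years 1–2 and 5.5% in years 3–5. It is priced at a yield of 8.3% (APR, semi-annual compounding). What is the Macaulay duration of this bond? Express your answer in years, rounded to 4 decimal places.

Periodic yield y = 0.0415. Discount each cash flow and weight by its period:
  t   CF        PV=CF/(1+0.0415)^t    t·PV
  1       375.00       360.0576       360.0576
  2       375.00       345.7106       691.4212
  3       375.00       331.9353       995.8059
  4       375.00       318.7089     1,274.8355
  5       275.00       224.4070     1,122.0348
  6       275.00       215.4652     1,292.7909
  7       275.00       206.8797     1,448.1576
  8       275.00       198.6362     1,589.0900
  9       275.00       190.7213     1,716.4918
  10   10,275.00     6,842.0948    68,420.9481
  Σ                  9,234.6165    78,911.6334
Price P = Σ PV = 9,234.6165.
Macaulay duration = Σ(t·PV) / P = 78,911.6334 / 9,234.6165 = 8.54520 half-year periods.
In years: 8.54520 / 2 = 4.27260 years.

4.2726 years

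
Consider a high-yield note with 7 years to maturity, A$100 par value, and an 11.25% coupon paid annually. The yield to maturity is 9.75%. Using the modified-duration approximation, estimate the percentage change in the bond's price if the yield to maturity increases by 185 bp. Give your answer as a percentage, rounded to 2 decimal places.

-8.88%

Periodic yield y = 0.0975. Modified duration first:
  t   CF        PV=CF/(1+0.0975)^t    t·PV
  1        11.25        10.2506        10.2506
  2        11.25         9.3399        18.6799
  3        11.25         8.5102        25.5306
  4        11.25         7.7542        31.0166
  5        11.25         7.0653        35.3264
  6        11.25         6.4376        38.6257
  7       111.25        58.0054       406.0377
  Σ                    107.3631       565.4674
P = 107.3631; D_Mac = 5.26687 yrs; D_mod = 5.26687/(1+0.0975) = 4.79897 yrs.
ΔP/P ≈ -D_mod · Δy = -4.79897 × (+0.0185) = -0.088781 = -8.8781%.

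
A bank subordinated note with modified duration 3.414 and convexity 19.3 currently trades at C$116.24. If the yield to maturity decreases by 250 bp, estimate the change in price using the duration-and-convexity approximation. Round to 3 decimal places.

Duration effect: -D_mod·Δy = -3.414 × (-0.025) = +0.085350
Convexity effect: ½·C·(Δy)² = 0.5 × 19.3 × (-0.025)² = +0.00603125
ΔP/P ≈ +0.085350 + 0.00603125 = +0.09138125
ΔP ≈ 116.24 × (+0.09138125) = +10.6221565.

+C$10.622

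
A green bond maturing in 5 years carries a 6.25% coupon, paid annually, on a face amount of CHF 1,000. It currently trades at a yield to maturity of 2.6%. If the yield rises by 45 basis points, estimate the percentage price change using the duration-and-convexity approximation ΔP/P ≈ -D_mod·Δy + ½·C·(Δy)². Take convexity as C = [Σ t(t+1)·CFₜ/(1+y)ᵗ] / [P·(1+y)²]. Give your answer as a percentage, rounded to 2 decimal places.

With y = 0.026:
  t   CF        PV=CF/(1+0.026)^t    t·PV        t(t+1)·PV
  1        62.50        60.9162        60.9162         121.8324
  2        62.50        59.3725       118.7450         356.2350
  3        62.50        57.8679       173.6038         694.4151
  4        62.50        56.4015       225.6060       1,128.0298
  5     1,062.50       934.5276     4,672.6380      28,035.8282
  Σ                  1,169.0857     5,251.5089      30,336.3404
P = 1,169.0857; D_Mac = 4.49198 yrs; D_mod = 4.37815 yrs; C = 24.65029.
Duration effect: -4.37815 × (+0.0045) = -0.019702
Convexity effect: 0.5 × 24.65029 × (0.0045)² = +0.0002496
ΔP/P ≈ -0.019702 + 0.0002496 = -0.019452 = -1.9452%.

-1.95%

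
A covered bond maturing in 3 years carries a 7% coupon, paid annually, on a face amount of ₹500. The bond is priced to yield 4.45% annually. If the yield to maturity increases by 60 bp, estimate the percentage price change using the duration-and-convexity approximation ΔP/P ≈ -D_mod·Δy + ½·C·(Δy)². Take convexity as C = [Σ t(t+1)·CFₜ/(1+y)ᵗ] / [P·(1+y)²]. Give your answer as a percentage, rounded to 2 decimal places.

-1.60%

With y = 0.0445:
  t   CF        PV=CF/(1+0.0445)^t    t·PV        t(t+1)·PV
  1        35.00        33.5089        33.5089          67.0177
  2        35.00        32.0812        64.1625         192.4874
  3       535.00       469.4923     1,408.4768       5,633.9073
  Σ                    535.0824     1,506.1482       5,893.4124
P = 535.0824; D_Mac = 2.81480 yrs; D_mod = 2.69487 yrs; C = 10.09553.
Duration effect: -2.69487 × (+0.006) = -0.016169
Convexity effect: 0.5 × 10.09553 × (0.006)² = +0.0001817
ΔP/P ≈ -0.016169 + 0.0001817 = -0.015988 = -1.5988%.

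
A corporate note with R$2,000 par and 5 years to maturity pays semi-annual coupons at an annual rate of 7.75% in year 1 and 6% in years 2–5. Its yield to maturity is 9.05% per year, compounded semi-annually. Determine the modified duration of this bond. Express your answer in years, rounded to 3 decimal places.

4.093 years

Periodic yield y = 0.04525. First find Macaulay duration:
  t   CF        PV=CF/(1+0.04525)^t    t·PV
  1        77.50        74.1449        74.1449
  2        77.50        70.9351       141.8703
  3        60.00        52.5401       157.6202
  4        60.00        50.2656       201.0622
  5        60.00        48.0895       240.4476
  6        60.00        46.0077       276.0460
  7        60.00        44.0159       308.1116
  8        60.00        42.1104       336.8836
  9        60.00        40.2874       362.5870
  10    2,060.00     1,323.3218    13,233.2177
  Σ                  1,791.7185    15,331.9911
P = 1,791.7185; Macaulay duration = 15,331.9911 / 1,791.7185 = 8.55714 half-year periods = 4.27857 years.
Modified duration = D_Mac / (1 + y) = 4.27857 / 1.04525 = 4.09335 years.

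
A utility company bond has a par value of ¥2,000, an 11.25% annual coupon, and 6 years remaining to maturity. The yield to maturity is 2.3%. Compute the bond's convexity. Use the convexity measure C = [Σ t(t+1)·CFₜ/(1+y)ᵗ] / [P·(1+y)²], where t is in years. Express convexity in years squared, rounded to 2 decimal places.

30.63

With y = 0.023:
  t   CF        PV=CF/(1+0.023)^t    t·PV        t(t+1)·PV
  1       225.00       219.9413       219.9413         439.8827
  2       225.00       214.9964       429.9929       1,289.9786
  3       225.00       210.1627       630.4881       2,521.9523
  4       225.00       205.4376       821.7505       4,108.7525
  5       225.00       200.8188     1,004.0940       6,024.5637
  6     2,225.00     1,941.2265    11,647.3590      81,531.5133
  Σ                  2,992.5834    14,753.6258      95,916.6431
P = 2,992.5834.
Convexity = Σ t(t+1)·PV / [P·(1+y)²] = 95,916.6431 / (2,992.5834 × 1.046529) = 30.62643.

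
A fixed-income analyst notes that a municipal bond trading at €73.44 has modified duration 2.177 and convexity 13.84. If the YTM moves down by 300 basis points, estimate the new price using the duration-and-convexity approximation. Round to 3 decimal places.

Duration effect: -D_mod·Δy = -2.177 × (-0.03) = +0.065310
Convexity effect: ½·C·(Δy)² = 0.5 × 13.84 × (-0.03)² = +0.0062280
ΔP/P ≈ +0.065310 + 0.0062280 = +0.071538
New price ≈ 73.44 × (1 + 0.071538) = 78.69375072.

€78.694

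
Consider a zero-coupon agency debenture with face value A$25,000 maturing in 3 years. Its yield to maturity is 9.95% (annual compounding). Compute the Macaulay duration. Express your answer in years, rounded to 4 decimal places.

3.0000 years

A zero-coupon bond has a single cash flow at maturity, so its Macaulay duration equals its maturity: 3 years.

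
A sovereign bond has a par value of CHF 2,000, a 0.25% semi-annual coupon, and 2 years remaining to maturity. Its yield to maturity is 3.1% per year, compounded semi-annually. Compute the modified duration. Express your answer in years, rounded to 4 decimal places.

1.9657 years

Periodic yield y = 0.0155. First find Macaulay duration:
  t   CF        PV=CF/(1+0.0155)^t    t·PV
  1         2.50         2.4618         2.4618
  2         2.50         2.4243         4.8485
  3         2.50         2.3873         7.1618
  4     2,002.50     1,883.0108     7,532.0432
  Σ                  1,890.2842     7,546.5154
P = 1,890.2842; Macaulay duration = 7,546.5154 / 1,890.2842 = 3.99227 half-year periods = 1.99613 years.
Modified duration = D_Mac / (1 + y) = 1.99613 / 1.0155 = 1.96566 years.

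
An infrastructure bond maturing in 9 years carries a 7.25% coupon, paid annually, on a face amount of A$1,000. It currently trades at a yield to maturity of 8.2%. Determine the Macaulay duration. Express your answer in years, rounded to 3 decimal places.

6.842 years

Periodic yield y = 0.082. Discount each cash flow and weight by its year:
  t   CF        PV=CF/(1+0.082)^t    t·PV
  1        72.50        67.0055        67.0055
  2        72.50        61.9275       123.8550
  3        72.50        57.2343       171.7028
  4        72.50        52.8967       211.5870
  5        72.50        48.8879       244.4397
  6        72.50        45.1829       271.0976
  7        72.50        41.7587       292.3110
  8        72.50        38.5940       308.7521
  9     1,072.50       527.6573     4,748.9157
  Σ                    941.1450     6,439.6665
Price P = Σ PV = 941.1450.
Macaulay duration = Σ(t·PV) / P = 6,439.6665 / 941.1450 = 6.84237 years.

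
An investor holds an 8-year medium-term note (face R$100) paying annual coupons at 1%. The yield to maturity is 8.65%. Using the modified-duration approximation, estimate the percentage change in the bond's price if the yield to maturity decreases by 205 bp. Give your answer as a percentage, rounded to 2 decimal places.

+14.37%

Periodic yield y = 0.0865. Modified duration first:
  t   CF        PV=CF/(1+0.0865)^t    t·PV
  1         1.00         0.9204         0.9204
  2         1.00         0.8471         1.6942
  3         1.00         0.7797         2.3390
  4         1.00         0.7176         2.8704
  5         1.00         0.6605         3.3023
  6         1.00         0.6079         3.6473
  7         1.00         0.5595         3.9164
  8       101.00        52.0096       416.0768
  Σ                     57.1022       434.7669
P = 57.1022; D_Mac = 7.61384 yrs; D_mod = 7.61384/(1+0.0865) = 7.00767 yrs.
ΔP/P ≈ -D_mod · Δy = -7.00767 × (-0.0205) = +0.143657 = +14.3657%.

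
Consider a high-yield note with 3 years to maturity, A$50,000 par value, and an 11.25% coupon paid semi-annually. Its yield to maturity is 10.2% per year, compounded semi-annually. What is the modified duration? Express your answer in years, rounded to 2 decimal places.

2.51 years

Periodic yield y = 0.051. First find Macaulay duration:
  t   CF        PV=CF/(1+0.051)^t    t·PV
  1     2,812.50     2,676.0228     2,676.0228
  2     2,812.50     2,546.1683     5,092.3365
  3     2,812.50     2,422.6149     7,267.8447
  4     2,812.50     2,305.0570     9,220.2280
  5     2,812.50     2,193.2036    10,966.0180
  6    52,812.50    39,185.0522   235,110.3135
  Σ                 51,328.1188   270,332.7635
P = 51,328.1188; Macaulay duration = 270,332.7635 / 51,328.1188 = 5.26676 half-year periods = 2.63338 years.
Modified duration = D_Mac / (1 + y) = 2.63338 / 1.051 = 2.50559 years.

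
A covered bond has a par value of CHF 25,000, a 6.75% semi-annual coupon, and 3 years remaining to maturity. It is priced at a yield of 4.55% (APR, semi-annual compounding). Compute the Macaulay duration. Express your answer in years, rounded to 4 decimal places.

Periodic yield y = 0.02275. Discount each cash flow and weight by its period:
  t   CF        PV=CF/(1+0.02275)^t    t·PV
  1       843.75       824.9817       824.9817
  2       843.75       806.6308     1,613.2616
  3       843.75       788.6882     2,366.0645
  4       843.75       771.1446     3,084.5785
  5       843.75       753.9913     3,769.9566
  6    25,843.75    22,580.7625   135,484.5748
  Σ                 26,526.1990   147,143.4176
Price P = Σ PV = 26,526.1990.
Macaulay duration = Σ(t·PV) / P = 147,143.4176 / 26,526.1990 = 5.54710 half-year periods.
In years: 5.54710 / 2 = 2.77355 years.

2.7735 years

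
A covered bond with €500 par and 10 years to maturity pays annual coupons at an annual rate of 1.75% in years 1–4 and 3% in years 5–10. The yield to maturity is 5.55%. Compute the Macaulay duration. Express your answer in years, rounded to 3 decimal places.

Periodic yield y = 0.0555. Discount each cash flow and weight by its year:
  t   CF        PV=CF/(1+0.0555)^t    t·PV
  1         8.75         8.2899         8.2899
  2         8.75         7.8540        15.7080
  3         8.75         7.4410        22.3231
  4         8.75         7.0498        28.1991
  5        15.00        11.4499        57.2493
  6        15.00        10.8478        65.0868
  7        15.00        10.2774        71.9419
  8        15.00         9.7370        77.8960
  9        15.00         9.2250        83.0251
  10      515.00       300.0716     3,000.7157
  Σ                    382.2434     3,430.4350
Price P = Σ PV = 382.2434.
Macaulay duration = Σ(t·PV) / P = 3,430.4350 / 382.2434 = 8.97448 years.

8.974 years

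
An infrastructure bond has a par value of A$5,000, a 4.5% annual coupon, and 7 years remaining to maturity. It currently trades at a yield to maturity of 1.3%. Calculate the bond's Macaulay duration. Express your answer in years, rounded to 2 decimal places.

Periodic yield y = 0.013. Discount each cash flow and weight by its year:
  t   CF        PV=CF/(1+0.013)^t    t·PV
  1       225.00       222.1125       222.1125
  2       225.00       219.2621       438.5243
  3       225.00       216.4483       649.3449
  4       225.00       213.6706       854.6823
  5       225.00       210.9285     1,054.6426
  6       225.00       208.2216     1,249.3298
  7     5,225.00     4,773.3159    33,413.2113
  Σ                  6,063.9596    37,881.8477
Price P = Σ PV = 6,063.9596.
Macaulay duration = Σ(t·PV) / P = 37,881.8477 / 6,063.9596 = 6.24705 years.

6.25 years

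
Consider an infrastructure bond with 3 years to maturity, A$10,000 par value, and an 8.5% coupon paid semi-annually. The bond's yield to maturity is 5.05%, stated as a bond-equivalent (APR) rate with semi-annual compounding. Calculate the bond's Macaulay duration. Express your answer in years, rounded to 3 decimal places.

2.725 years

Periodic yield y = 0.02525. Discount each cash flow and weight by its period:
  t   CF        PV=CF/(1+0.02525)^t    t·PV
  1       425.00       414.5330       414.5330
  2       425.00       404.3239       808.6477
  3       425.00       394.3661     1,183.0984
  4       425.00       384.6536     1,538.6145
  5       425.00       375.1803     1,875.9016
  6    10,425.00     8,976.3008    53,857.8046
  Σ                 10,949.3577    59,678.5997
Price P = Σ PV = 10,949.3577.
Macaulay duration = Σ(t·PV) / P = 59,678.5997 / 10,949.3577 = 5.45042 half-year periods.
In years: 5.45042 / 2 = 2.72521 years.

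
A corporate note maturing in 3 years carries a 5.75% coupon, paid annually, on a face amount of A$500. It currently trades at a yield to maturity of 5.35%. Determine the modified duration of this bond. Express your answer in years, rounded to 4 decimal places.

Periodic yield y = 0.0535. First find Macaulay duration:
  t   CF        PV=CF/(1+0.0535)^t    t·PV
  1        28.75        27.2900        27.2900
  2        28.75        25.9041        51.8082
  3       528.75       452.2169     1,356.6506
  Σ                    505.4110     1,435.7488
P = 505.4110; Macaulay duration = 1,435.7488 / 505.4110 = 2.84076 years.
Modified duration = D_Mac / (1 + y) = 2.84076 / 1.0535 = 2.69649 years.

2.6965 years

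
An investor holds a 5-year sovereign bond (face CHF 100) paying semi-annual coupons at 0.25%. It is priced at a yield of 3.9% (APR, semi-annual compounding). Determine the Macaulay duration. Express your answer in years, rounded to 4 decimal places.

Periodic yield y = 0.0195. Discount each cash flow and weight by its period:
  t   CF        PV=CF/(1+0.0195)^t    t·PV
  1        0.125         0.1226         0.1226
  2        0.125         0.1203         0.2405
  3        0.125         0.1180         0.3539
  4        0.125         0.1157         0.4628
  5        0.125         0.1135         0.5675
  6        0.125         0.1113         0.6679
  7        0.125         0.1092         0.7644
  8        0.125         0.1071         0.8568
  9        0.125         0.1051         0.9455
  10     100.125        82.5411       825.4110
  Σ                     83.5638       830.3929
Price P = Σ PV = 83.5638.
Macaulay duration = Σ(t·PV) / P = 830.3929 / 83.5638 = 9.93723 half-year periods.
In years: 9.93723 / 2 = 4.96862 years.

4.9686 years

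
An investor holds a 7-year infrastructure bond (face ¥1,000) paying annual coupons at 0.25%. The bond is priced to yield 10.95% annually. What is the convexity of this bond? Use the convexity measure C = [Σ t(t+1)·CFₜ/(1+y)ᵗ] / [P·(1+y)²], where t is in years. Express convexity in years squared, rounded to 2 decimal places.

44.80

With y = 0.1095:
  t   CF        PV=CF/(1+0.1095)^t    t·PV        t(t+1)·PV
  1         2.50         2.2533         2.2533           4.5065
  2         2.50         2.0309         4.0618          12.1853
  3         2.50         1.8305         5.4914          21.9654
  4         2.50         1.6498         6.5992          32.9960
  5         2.50         1.4870         7.4349          44.6092
  6         2.50         1.3402         8.0413          56.2892
  7     1,002.50       484.3878     3,390.7149      27,125.7192
  Σ                    494.9794     3,424.5967      27,298.2709
P = 494.9794.
Convexity = Σ t(t+1)·PV / [P·(1+y)²] = 27,298.2709 / (494.9794 × 1.230990) = 44.80158.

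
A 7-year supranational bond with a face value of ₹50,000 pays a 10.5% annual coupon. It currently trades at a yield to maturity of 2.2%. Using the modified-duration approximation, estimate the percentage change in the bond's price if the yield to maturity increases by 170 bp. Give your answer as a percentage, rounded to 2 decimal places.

-9.39%

Periodic yield y = 0.022. Modified duration first:
  t   CF        PV=CF/(1+0.022)^t    t·PV
  1     5,250.00     5,136.9863     5,136.9863
  2     5,250.00     5,026.4054    10,052.8108
  3     5,250.00     4,918.2049    14,754.6146
  4     5,250.00     4,812.3335    19,249.3342
  5     5,250.00     4,708.7412    23,543.7062
  6     5,250.00     4,607.3789    27,644.2734
  7    55,250.00    47,443.4226   332,103.9582
  Σ                 76,653.4728   432,485.6836
P = 76,653.4728; D_Mac = 5.64209 yrs; D_mod = 5.64209/(1+0.022) = 5.52063 yrs.
ΔP/P ≈ -D_mod · Δy = -5.52063 × (+0.017) = -0.093851 = -9.3851%.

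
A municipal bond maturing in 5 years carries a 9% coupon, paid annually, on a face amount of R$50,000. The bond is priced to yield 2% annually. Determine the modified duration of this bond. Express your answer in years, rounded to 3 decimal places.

Periodic yield y = 0.02. First find Macaulay duration:
  t   CF        PV=CF/(1+0.02)^t    t·PV
  1     4,500.00     4,411.7647     4,411.7647
  2     4,500.00     4,325.2595     8,650.5190
  3     4,500.00     4,240.4505    12,721.3515
  4     4,500.00     4,157.3044    16,629.2177
  5    54,500.00    49,362.3291   246,811.6457
  Σ                 66,497.1083   289,224.4986
P = 66,497.1083; Macaulay duration = 289,224.4986 / 66,497.1083 = 4.34943 years.
Modified duration = D_Mac / (1 + y) = 4.34943 / 1.02 = 4.26415 years.

4.264 years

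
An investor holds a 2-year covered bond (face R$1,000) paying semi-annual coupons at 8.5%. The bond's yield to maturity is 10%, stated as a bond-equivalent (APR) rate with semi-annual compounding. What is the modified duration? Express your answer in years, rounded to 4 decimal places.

1.7897 years

Periodic yield y = 0.05. First find Macaulay duration:
  t   CF        PV=CF/(1+0.05)^t    t·PV
  1        42.50        40.4762        40.4762
  2        42.50        38.5488        77.0975
  3        42.50        36.7131       110.1393
  4     1,042.50       857.6673     3,430.6693
  Σ                    973.4054     3,658.3823
P = 973.4054; Macaulay duration = 3,658.3823 / 973.4054 = 3.75833 half-year periods = 1.87917 years.
Modified duration = D_Mac / (1 + y) = 1.87917 / 1.05 = 1.78968 years.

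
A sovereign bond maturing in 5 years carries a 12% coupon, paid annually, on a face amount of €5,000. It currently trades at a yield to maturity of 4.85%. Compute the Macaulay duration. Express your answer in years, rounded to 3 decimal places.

Periodic yield y = 0.0485. Discount each cash flow and weight by its year:
  t   CF        PV=CF/(1+0.0485)^t    t·PV
  1       600.00       572.2461       572.2461
  2       600.00       545.7759     1,091.5519
  3       600.00       520.5302     1,561.5907
  4       600.00       496.4523     1,985.8091
  5     5,600.00     4,419.2223    22,096.1117
  Σ                  6,554.2268    27,307.3094
Price P = Σ PV = 6,554.2268.
Macaulay duration = Σ(t·PV) / P = 27,307.3094 / 6,554.2268 = 4.16637 years.

4.166 years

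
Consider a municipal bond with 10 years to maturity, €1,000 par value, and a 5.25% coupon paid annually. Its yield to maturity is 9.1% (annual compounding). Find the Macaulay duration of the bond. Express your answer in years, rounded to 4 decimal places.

Periodic yield y = 0.091. Discount each cash flow and weight by its year:
  t   CF        PV=CF/(1+0.091)^t    t·PV
  1        52.50        48.1210        48.1210
  2        52.50        44.1072        88.2145
  3        52.50        40.4283       121.2848
  4        52.50        37.0562       148.2246
  5        52.50        33.9653       169.8265
  6        52.50        31.1323       186.7936
  7        52.50        28.5355       199.7488
  8        52.50        26.1554       209.2432
  9        52.50        23.9738       215.7640
  10    1,052.50       440.5291     4,405.2910
  Σ                    754.0040     5,792.5119
Price P = Σ PV = 754.0040.
Macaulay duration = Σ(t·PV) / P = 5,792.5119 / 754.0040 = 7.68234 years.

7.6823 years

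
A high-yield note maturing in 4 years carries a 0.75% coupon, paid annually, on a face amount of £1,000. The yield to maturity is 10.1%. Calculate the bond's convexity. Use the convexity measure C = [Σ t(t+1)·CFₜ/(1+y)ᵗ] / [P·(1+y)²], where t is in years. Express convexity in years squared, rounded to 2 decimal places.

With y = 0.101:
  t   CF        PV=CF/(1+0.101)^t    t·PV        t(t+1)·PV
  1         7.50         6.8120         6.8120          13.6240
  2         7.50         6.1871        12.3742          37.1226
  3         7.50         5.6195        16.8586          67.4343
  4     1,007.50       685.6394     2,742.5577      13,712.7884
  Σ                    704.2580     2,778.6024      13,830.9692
P = 704.2580.
Convexity = Σ t(t+1)·PV / [P·(1+y)²] = 13,830.9692 / (704.2580 × 1.212201) = 16.20116.

16.20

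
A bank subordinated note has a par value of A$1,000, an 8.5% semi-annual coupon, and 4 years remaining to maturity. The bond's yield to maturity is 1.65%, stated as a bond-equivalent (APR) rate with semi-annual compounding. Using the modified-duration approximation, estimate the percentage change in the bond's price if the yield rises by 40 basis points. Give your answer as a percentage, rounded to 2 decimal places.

-1.40%

Periodic yield y = 0.00825. Modified duration first:
  t   CF        PV=CF/(1+0.00825)^t    t·PV
  1        42.50        42.1522        42.1522
  2        42.50        41.8073        83.6147
  3        42.50        41.4652       124.3957
  4        42.50        41.1260       164.5038
  5        42.50        40.7894       203.9472
  6        42.50        40.4557       242.7341
  7        42.50        40.1247       280.8726
  8     1,042.50       976.1807     7,809.4456
  Σ                  1,264.1013     8,951.6660
P = 1,264.1013; D_Mac = 7.08145 half-year periods = 3.54072 yrs; D_mod = 3.54072/(1+0.00825) = 3.51175 yrs.
ΔP/P ≈ -D_mod · Δy = -3.51175 × (+0.004) = -0.014047 = -1.4047%.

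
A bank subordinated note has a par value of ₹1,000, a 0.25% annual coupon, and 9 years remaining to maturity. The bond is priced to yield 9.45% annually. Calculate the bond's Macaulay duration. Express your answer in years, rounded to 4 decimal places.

8.8525 years

Periodic yield y = 0.0945. Discount each cash flow and weight by its year:
  t   CF        PV=CF/(1+0.0945)^t    t·PV
  1         2.50         2.2841         2.2841
  2         2.50         2.0869         4.1739
  3         2.50         1.9067         5.7202
  4         2.50         1.7421         6.9685
  5         2.50         1.5917         7.9585
  6         2.50         1.4543         8.7256
  7         2.50         1.3287         9.3010
  8         2.50         1.2140         9.7119
  9     1,002.50       444.7772     4,002.9945
  Σ                    458.3858     4,057.8382
Price P = Σ PV = 458.3858.
Macaulay duration = Σ(t·PV) / P = 4,057.8382 / 458.3858 = 8.85245 years.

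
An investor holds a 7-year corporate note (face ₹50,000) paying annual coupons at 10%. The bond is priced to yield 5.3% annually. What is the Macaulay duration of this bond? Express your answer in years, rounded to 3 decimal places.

5.554 years

Periodic yield y = 0.053. Discount each cash flow and weight by its year:
  t   CF        PV=CF/(1+0.053)^t    t·PV
  1     5,000.00     4,748.3381     4,748.3381
  2     5,000.00     4,509.3429     9,018.6858
  3     5,000.00     4,282.3769    12,847.1308
  4     5,000.00     4,066.8347    16,267.3388
  5     5,000.00     3,862.1412    19,310.7060
  6     5,000.00     3,667.7504    22,006.5026
  7    55,000.00    38,314.5819   268,202.0736
  Σ                 63,451.3662   352,400.7757
Price P = Σ PV = 63,451.3662.
Macaulay duration = Σ(t·PV) / P = 352,400.7757 / 63,451.3662 = 5.55387 years.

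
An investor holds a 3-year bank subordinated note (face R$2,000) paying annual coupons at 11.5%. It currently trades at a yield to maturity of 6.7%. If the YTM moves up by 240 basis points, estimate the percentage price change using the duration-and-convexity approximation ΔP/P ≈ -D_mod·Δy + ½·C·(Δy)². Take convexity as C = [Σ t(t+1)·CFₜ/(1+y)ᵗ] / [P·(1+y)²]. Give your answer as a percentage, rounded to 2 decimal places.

-5.85%

With y = 0.067:
  t   CF        PV=CF/(1+0.067)^t    t·PV        t(t+1)·PV
  1       230.00       215.5576       215.5576         431.1153
  2       230.00       202.0222       404.0443       1,212.1329
  3     2,230.00     1,835.7418     5,507.2255      22,028.9020
  Σ                  2,253.3216     6,126.8274      23,672.1502
P = 2,253.3216; D_Mac = 2.71902 yrs; D_mod = 2.54829 yrs; C = 9.22753.
Duration effect: -2.54829 × (+0.024) = -0.061159
Convexity effect: 0.5 × 9.22753 × (0.024)² = +0.0026575
ΔP/P ≈ -0.061159 + 0.0026575 = -0.058501 = -5.8501%.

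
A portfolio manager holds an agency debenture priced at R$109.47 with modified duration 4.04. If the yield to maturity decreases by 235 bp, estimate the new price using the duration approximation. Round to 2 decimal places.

Duration approximation: ΔP/P ≈ -D_mod · Δy = -4.04 × (-0.0235) = +0.094940.
New price ≈ 109.47 × (1 + 0.094940) = 119.8630818.

R$119.86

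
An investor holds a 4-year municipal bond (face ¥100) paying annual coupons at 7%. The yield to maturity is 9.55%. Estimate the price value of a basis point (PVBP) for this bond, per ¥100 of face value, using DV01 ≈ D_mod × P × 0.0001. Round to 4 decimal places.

¥0.0302

Periodic yield y = 0.0955.
  t   CF        PV=CF/(1+0.0955)^t    t·PV
  1         7.00         6.3898         6.3898
  2         7.00         5.8327        11.6655
  3         7.00         5.3243        15.9728
  4       107.00        74.2907       297.1627
  Σ                     91.8375       331.1908
P = 91.8375; D_Mac = 3.60627 yrs; D_mod = 3.29189 yrs.
DV01 ≈ 3.29189 × 91.8375 × 0.0001 = 0.030232.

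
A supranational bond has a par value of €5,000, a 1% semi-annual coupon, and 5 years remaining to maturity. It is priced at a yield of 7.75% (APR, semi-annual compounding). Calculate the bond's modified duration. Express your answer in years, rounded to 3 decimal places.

4.683 years

Periodic yield y = 0.03875. First find Macaulay duration:
  t   CF        PV=CF/(1+0.03875)^t    t·PV
  1        25.00        24.0674        24.0674
  2        25.00        23.1696        46.3391
  3        25.00        22.3052        66.9157
  4        25.00        21.4732        85.8926
  5        25.00        20.6721       103.3606
  6        25.00        19.9009       119.4057
  7        25.00        19.1586       134.1099
  8        25.00        18.4439       147.5508
  9        25.00        17.7558       159.8024
  10    5,025.00     3,435.7828    34,357.8278
  Σ                  3,622.7294    35,245.2720
P = 3,622.7294; Macaulay duration = 35,245.2720 / 3,622.7294 = 9.72893 half-year periods = 4.86446 years.
Modified duration = D_Mac / (1 + y) = 4.86446 / 1.03875 = 4.68300 years.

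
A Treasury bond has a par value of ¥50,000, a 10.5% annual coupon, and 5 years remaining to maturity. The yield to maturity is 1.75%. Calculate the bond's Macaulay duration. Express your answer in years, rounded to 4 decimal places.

Periodic yield y = 0.0175. Discount each cash flow and weight by its year:
  t   CF        PV=CF/(1+0.0175)^t    t·PV
  1     5,250.00     5,159.7052     5,159.7052
  2     5,250.00     5,070.9633    10,141.9266
  3     5,250.00     4,983.7477    14,951.2432
  4     5,250.00     4,898.0322    19,592.1286
  5    55,250.00    50,659.4176   253,297.0881
  Σ                 70,771.8660   303,142.0916
Price P = Σ PV = 70,771.8660.
Macaulay duration = Σ(t·PV) / P = 303,142.0916 / 70,771.8660 = 4.28337 years.

4.2834 years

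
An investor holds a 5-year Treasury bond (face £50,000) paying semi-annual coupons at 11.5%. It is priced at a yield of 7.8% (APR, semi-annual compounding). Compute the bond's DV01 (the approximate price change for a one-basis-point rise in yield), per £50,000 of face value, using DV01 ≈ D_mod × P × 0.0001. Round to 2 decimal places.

£22.26

Periodic yield y = 0.039.
  t   CF        PV=CF/(1+0.039)^t    t·PV
  1     2,875.00     2,767.0837     2,767.0837
  2     2,875.00     2,663.2182     5,326.4364
  3     2,875.00     2,563.2514     7,689.7543
  4     2,875.00     2,467.0370     9,868.1479
  5     2,875.00     2,374.4340    11,872.1702
  6     2,875.00     2,285.3071    13,711.8424
  7     2,875.00     2,199.5256    15,396.6790
  8     2,875.00     2,116.9640    16,935.7118
  9     2,875.00     2,037.5014    18,337.5128
  10   52,875.00    36,065.7448   360,657.4476
  Σ                 57,540.0672   462,562.7863
P = 57,540.0672; D_Mac = 8.03897 half-year periods = 4.01948 yrs; D_mod = 3.86861 yrs.
DV01 ≈ 3.86861 × 57,540.0672 × 0.0001 = 22.259999.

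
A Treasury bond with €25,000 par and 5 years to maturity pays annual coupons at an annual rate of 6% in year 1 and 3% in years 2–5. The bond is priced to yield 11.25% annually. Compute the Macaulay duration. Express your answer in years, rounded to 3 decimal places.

Periodic yield y = 0.1125. Discount each cash flow and weight by its year:
  t   CF        PV=CF/(1+0.1125)^t    t·PV
  1     1,500.00     1,348.3146     1,348.3146
  2       750.00       605.9841     1,211.9682
  3       750.00       544.7048     1,634.1144
  4       750.00       489.6223     1,958.4892
  5    25,750.00    15,110.4408    75,552.2042
  Σ                 18,099.0666    81,705.0906
Price P = Σ PV = 18,099.0666.
Macaulay duration = Σ(t·PV) / P = 81,705.0906 / 18,099.0666 = 4.51433 years.

4.514 years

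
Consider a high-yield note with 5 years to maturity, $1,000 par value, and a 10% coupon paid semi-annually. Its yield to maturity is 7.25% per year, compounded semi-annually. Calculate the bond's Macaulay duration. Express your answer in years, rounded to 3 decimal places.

4.111 years

Periodic yield y = 0.03625. Discount each cash flow and weight by its period:
  t   CF        PV=CF/(1+0.03625)^t    t·PV
  1        50.00        48.2509        48.2509
  2        50.00        46.5630        93.1260
  3        50.00        44.9341       134.8024
  4        50.00        43.3623       173.4490
  5        50.00        41.8454       209.2268
  6        50.00        40.3815       242.2892
  7        50.00        38.9689       272.7823
  8        50.00        37.6057       300.8456
  9        50.00        36.2902       326.6116
  10    1,050.00       735.4343     7,354.3427
  Σ                  1,113.6362     9,155.7265
Price P = Σ PV = 1,113.6362.
Macaulay duration = Σ(t·PV) / P = 9,155.7265 / 1,113.6362 = 8.22147 half-year periods.
In years: 8.22147 / 2 = 4.11073 years.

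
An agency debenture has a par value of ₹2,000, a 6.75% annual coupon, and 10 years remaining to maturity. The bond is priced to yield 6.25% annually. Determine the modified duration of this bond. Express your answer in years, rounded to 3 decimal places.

Periodic yield y = 0.0625. First find Macaulay duration:
  t   CF        PV=CF/(1+0.0625)^t    t·PV
  1       135.00       127.0588       127.0588
  2       135.00       119.5848       239.1696
  3       135.00       112.5504       337.6511
  4       135.00       105.9298       423.7191
  5       135.00        99.6986       498.4930
  6       135.00        93.8340       563.0039
  7       135.00        88.3143       618.2003
  8       135.00        83.1194       664.9550
  9       135.00        78.2300       704.0700
  10    2,135.00     1,164.4169    11,644.1688
  Σ                  2,072.7369    15,820.4896
P = 2,072.7369; Macaulay duration = 15,820.4896 / 2,072.7369 = 7.63266 years.
Modified duration = D_Mac / (1 + y) = 7.63266 / 1.0625 = 7.18368 years.

7.184 years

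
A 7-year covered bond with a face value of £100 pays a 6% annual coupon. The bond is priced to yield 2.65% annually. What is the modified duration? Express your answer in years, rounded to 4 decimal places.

Periodic yield y = 0.0265. First find Macaulay duration:
  t   CF        PV=CF/(1+0.0265)^t    t·PV
  1         6.00         5.8451         5.8451
  2         6.00         5.6942        11.3884
  3         6.00         5.5472        16.6416
  4         6.00         5.4040        21.6160
  5         6.00         5.2645        26.3225
  6         6.00         5.1286        30.7715
  7       106.00        88.2659       617.8616
  Σ                    121.1495       730.4468
P = 121.1495; Macaulay duration = 730.4468 / 121.1495 = 6.02930 years.
Modified duration = D_Mac / (1 + y) = 6.02930 / 1.0265 = 5.87365 years.

5.8736 years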